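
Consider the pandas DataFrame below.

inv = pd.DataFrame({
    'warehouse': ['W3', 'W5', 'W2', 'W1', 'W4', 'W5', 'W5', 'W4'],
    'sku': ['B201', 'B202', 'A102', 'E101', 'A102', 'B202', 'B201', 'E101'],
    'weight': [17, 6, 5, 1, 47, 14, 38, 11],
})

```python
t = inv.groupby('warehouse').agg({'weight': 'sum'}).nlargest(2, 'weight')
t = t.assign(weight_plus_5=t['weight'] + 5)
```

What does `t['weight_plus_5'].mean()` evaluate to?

group by warehouse, sum of weight:
           weight
warehouse        
W1              1
W2              5
W3             17
W4             58
W5             58
take 2 rows with largest weight:
           weight
warehouse        
W4             58
W5             58
add column weight_plus_5 = t['weight'] + 5:
           weight  weight_plus_5
warehouse                       
W4             58             63
W5             58             63

63.0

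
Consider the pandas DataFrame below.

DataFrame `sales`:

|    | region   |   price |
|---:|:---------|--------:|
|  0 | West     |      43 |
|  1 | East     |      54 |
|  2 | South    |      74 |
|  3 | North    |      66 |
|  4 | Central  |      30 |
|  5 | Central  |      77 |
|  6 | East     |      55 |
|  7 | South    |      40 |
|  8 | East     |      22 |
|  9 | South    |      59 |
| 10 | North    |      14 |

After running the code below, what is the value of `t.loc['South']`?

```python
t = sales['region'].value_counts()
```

value_counts of region:
region
East       3
South      3
North      2
Central    2
West       1
Name: count, dtype: int64
Finally, value at index 'South' = 3.

3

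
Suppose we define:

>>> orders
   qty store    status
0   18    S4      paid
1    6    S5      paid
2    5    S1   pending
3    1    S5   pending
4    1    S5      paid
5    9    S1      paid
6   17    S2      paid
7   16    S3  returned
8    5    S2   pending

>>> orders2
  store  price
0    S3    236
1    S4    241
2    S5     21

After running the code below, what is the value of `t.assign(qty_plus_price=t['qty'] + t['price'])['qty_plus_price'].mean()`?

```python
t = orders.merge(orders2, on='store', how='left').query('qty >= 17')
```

merge on 'store' (how='left') → 9 rows:
   qty store    status  price
0   18    S4      paid  241.0
1    6    S5      paid   21.0
2    5    S1   pending    NaN
3    1    S5   pending   21.0
4    1    S5      paid   21.0
5    9    S1      paid    NaN
6   17    S2      paid    NaN
7   16    S3  returned  236.0
8    5    S2   pending    NaN
filter rows where qty >= 17:
   qty store status  price
0   18    S4   paid  241.0
6   17    S2   paid    NaN
add column qty_plus_price = t['qty'] + t['price']:
   qty store status  price  qty_plus_price
0   18    S4   paid  241.0           259.0
6   17    S2   paid    NaN             NaN

259.0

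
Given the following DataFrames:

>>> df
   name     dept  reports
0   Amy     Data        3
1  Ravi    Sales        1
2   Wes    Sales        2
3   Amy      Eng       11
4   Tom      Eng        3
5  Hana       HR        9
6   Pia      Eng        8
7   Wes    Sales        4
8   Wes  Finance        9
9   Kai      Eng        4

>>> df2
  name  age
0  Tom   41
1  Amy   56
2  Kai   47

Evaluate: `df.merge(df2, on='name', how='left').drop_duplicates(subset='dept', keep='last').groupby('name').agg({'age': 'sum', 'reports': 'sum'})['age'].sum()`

103.0

merge on 'name' (how='left') → 10 rows:
   name     dept  reports   age
0   Amy     Data        3  56.0
1  Ravi    Sales        1   NaN
2   Wes    Sales        2   NaN
3   Amy      Eng       11  56.0
4   Tom      Eng        3  41.0
5  Hana       HR        9   NaN
6   Pia      Eng        8   NaN
7   Wes    Sales        4   NaN
8   Wes  Finance        9   NaN
9   Kai      Eng        4  47.0
drop duplicate dept (keep=last):
   name     dept  reports   age
0   Amy     Data        3  56.0
5  Hana       HR        9   NaN
7   Wes    Sales        4   NaN
8   Wes  Finance        9   NaN
9   Kai      Eng        4  47.0
group by name: sum(age), sum(reports):
       age  reports
name               
Amy   56.0        3
Hana   0.0        9
Kai   47.0        4
Wes    0.0       13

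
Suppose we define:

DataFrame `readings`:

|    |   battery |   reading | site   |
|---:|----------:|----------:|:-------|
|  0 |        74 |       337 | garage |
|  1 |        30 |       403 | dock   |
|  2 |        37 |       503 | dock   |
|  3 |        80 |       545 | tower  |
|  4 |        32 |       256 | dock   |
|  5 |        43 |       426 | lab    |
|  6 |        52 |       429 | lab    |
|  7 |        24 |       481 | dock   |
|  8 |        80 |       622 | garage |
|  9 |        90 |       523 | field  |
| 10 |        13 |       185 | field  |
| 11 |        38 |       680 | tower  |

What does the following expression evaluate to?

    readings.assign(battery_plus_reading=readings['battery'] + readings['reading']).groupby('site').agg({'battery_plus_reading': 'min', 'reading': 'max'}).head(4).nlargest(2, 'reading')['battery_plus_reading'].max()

411

add column battery_plus_reading = readings['battery'] + readings['reading']:
    battery  reading    site  battery_plus_reading
0        74      337  garage                   411
1        30      403    dock                   433
2        37      503    dock                   540
3        80      545   tower                   625
4        32      256    dock                   288
5        43      426     lab                   469
6        52      429     lab                   481
7        24      481    dock                   505
8        80      622  garage                   702
9        90      523   field                   613
10       13      185   field                   198
11       38      680   tower                   718
group by site: min(battery_plus_reading), max(reading):
        battery_plus_reading  reading
site                                 
dock                     288      503
field                    198      523
garage                   411      622
lab                      469      429
tower                    625      680
take first 4 rows:
        battery_plus_reading  reading
site                                 
dock                     288      503
field                    198      523
garage                   411      622
lab                      469      429
take 2 rows with largest reading:
        battery_plus_reading  reading
site                                 
garage                   411      622
field                    198      523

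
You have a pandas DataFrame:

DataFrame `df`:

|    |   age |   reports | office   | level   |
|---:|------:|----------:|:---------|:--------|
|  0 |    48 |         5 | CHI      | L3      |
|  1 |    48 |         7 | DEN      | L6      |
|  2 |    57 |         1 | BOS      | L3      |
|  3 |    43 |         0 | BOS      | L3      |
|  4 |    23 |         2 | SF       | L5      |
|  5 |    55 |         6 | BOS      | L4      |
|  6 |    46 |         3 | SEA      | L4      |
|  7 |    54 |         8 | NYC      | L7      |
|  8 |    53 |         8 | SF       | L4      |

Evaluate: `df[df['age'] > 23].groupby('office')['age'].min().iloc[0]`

filter rows where age > 23:
   age  reports office level
0   48        5    CHI    L3
1   48        7    DEN    L6
2   57        1    BOS    L3
3   43        0    BOS    L3
5   55        6    BOS    L4
6   46        3    SEA    L4
7   54        8    NYC    L7
8   53        8     SF    L4
group by office, min of age:
office
BOS    43
CHI    48
DEN    48
NYC    54
SEA    46
SF     53
Name: age, dtype: int64

43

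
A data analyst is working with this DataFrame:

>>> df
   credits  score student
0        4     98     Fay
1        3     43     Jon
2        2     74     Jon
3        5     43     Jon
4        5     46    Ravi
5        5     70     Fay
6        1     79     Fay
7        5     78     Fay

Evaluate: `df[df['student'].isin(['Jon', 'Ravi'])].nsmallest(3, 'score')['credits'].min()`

3

filter rows where student in ['Jon', 'Ravi']:
   credits  score student
1        3     43     Jon
2        2     74     Jon
3        5     43     Jon
4        5     46    Ravi
take 3 rows with smallest score:
   credits  score student
1        3     43     Jon
3        5     43     Jon
4        5     46    Ravi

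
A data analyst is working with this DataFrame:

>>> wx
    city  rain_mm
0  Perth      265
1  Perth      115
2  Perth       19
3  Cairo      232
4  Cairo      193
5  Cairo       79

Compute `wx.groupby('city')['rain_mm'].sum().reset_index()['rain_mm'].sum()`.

group by city, sum of rain_mm:
city
Cairo    504
Perth    399
Name: rain_mm, dtype: int64
reset_index():
    city  rain_mm
0  Cairo      504
1  Perth      399
Hence 903.

903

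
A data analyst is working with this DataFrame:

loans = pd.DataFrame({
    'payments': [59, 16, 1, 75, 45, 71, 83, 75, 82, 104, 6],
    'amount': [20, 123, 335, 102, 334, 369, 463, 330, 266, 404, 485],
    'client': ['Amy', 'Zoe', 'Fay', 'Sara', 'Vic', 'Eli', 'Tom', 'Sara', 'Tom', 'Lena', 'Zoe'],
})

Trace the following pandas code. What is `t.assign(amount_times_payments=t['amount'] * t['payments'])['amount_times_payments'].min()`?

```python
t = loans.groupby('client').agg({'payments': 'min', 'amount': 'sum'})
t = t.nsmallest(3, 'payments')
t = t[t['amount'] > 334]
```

335

group by client: min(payments), sum(amount):
        payments  amount
client                  
Amy           59      20
Eli           71     369
Fay            1     335
Lena         104     404
Sara          75     432
Tom           82     729
Vic           45     334
Zoe            6     608
take 3 rows with smallest payments:
        payments  amount
client                  
Fay            1     335
Zoe            6     608
Vic           45     334
filter rows where amount > 334:
        payments  amount
client                  
Fay            1     335
Zoe            6     608
add column amount_times_payments = t['amount'] * t['payments']:
        payments  amount  amount_times_payments
client                                         
Fay            1     335                    335
Zoe            6     608                   3648
Taking the min of column 'amount_times_payments' gives 335.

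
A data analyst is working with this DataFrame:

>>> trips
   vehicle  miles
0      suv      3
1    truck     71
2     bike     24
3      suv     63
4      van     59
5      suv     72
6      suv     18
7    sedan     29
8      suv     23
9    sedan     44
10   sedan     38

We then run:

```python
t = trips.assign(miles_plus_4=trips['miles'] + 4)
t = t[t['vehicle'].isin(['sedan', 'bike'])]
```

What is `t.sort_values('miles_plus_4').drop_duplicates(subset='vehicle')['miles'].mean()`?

add column miles_plus_4 = trips['miles'] + 4:
   vehicle  miles  miles_plus_4
0      suv      3             7
1    truck     71            75
2     bike     24            28
3      suv     63            67
4      van     59            63
5      suv     72            76
6      suv     18            22
7    sedan     29            33
8      suv     23            27
9    sedan     44            48
10   sedan     38            42
filter rows where vehicle in ['sedan', 'bike']:
   vehicle  miles  miles_plus_4
2     bike     24            28
7    sedan     29            33
9    sedan     44            48
10   sedan     38            42
sort by miles_plus_4:
   vehicle  miles  miles_plus_4
2     bike     24            28
7    sedan     29            33
10   sedan     38            42
9    sedan     44            48
drop duplicate vehicle (keep=first):
  vehicle  miles  miles_plus_4
2    bike     24            28
7   sedan     29            33
So mean() = 26.5.

26.5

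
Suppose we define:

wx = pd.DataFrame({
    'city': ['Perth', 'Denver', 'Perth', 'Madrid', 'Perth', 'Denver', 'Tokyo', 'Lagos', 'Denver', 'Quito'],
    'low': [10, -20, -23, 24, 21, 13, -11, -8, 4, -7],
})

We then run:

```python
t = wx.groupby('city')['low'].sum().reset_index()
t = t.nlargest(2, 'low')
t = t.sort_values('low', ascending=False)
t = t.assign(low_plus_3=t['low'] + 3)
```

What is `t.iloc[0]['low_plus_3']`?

27

group by city, sum of low:
city
Denver    -3
Lagos     -8
Madrid    24
Perth      8
Quito     -7
Tokyo    -11
Name: low, dtype: int64
reset_index():
     city  low
0  Denver   -3
1   Lagos   -8
2  Madrid   24
3   Perth    8
4   Quito   -7
5   Tokyo  -11
take 2 rows with largest low:
     city  low
2  Madrid   24
3   Perth    8
sort by low descending:
     city  low
2  Madrid   24
3   Perth    8
add column low_plus_3 = t['low'] + 3:
     city  low  low_plus_3
2  Madrid   24          27
3   Perth    8          11
So iloc[0]['low_plus_3'] = 27.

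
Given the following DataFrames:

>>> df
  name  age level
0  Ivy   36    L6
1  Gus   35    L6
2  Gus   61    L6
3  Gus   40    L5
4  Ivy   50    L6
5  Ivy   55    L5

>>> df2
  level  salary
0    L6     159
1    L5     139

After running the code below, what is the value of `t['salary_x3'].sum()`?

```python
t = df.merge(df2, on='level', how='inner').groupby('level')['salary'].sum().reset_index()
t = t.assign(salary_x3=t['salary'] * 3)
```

merge on 'level' (how='inner') → 6 rows:
  name  age level  salary
0  Ivy   36    L6     159
1  Gus   35    L6     159
2  Gus   61    L6     159
3  Gus   40    L5     139
4  Ivy   50    L6     159
5  Ivy   55    L5     139
group by level, sum of salary:
level
L5    278
L6    636
Name: salary, dtype: int64
reset_index():
  level  salary
0    L5     278
1    L6     636
add column salary_x3 = t['salary'] * 3:
  level  salary  salary_x3
0    L5     278        834
1    L6     636       1908
Hence 2742.

2742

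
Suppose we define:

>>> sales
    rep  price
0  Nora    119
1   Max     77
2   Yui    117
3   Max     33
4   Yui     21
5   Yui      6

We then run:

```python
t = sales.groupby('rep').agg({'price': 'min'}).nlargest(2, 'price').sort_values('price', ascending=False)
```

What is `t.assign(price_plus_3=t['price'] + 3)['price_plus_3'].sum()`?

group by rep, min of price:
      price
rep        
Max      33
Nora    119
Yui       6
take 2 rows with largest price:
      price
rep        
Nora    119
Max      33
sort by price descending:
      price
rep        
Nora    119
Max      33
add column price_plus_3 = t['price'] + 3:
      price  price_plus_3
rep                      
Nora    119           122
Max      33            36

158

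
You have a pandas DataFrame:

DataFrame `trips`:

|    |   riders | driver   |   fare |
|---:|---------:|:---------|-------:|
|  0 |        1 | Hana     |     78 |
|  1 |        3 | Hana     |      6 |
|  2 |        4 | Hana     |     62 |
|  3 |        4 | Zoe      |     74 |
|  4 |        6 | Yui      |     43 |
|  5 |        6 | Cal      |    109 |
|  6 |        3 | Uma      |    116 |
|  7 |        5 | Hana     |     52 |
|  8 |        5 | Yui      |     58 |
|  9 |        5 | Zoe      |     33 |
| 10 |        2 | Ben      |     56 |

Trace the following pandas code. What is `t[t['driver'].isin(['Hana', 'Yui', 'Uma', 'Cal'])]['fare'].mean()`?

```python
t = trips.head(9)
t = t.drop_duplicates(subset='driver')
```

take first 9 rows:
   riders driver  fare
0       1   Hana    78
1       3   Hana     6
2       4   Hana    62
3       4    Zoe    74
4       6    Yui    43
5       6    Cal   109
6       3    Uma   116
7       5   Hana    52
8       5    Yui    58
drop duplicate driver (keep=first):
   riders driver  fare
0       1   Hana    78
3       4    Zoe    74
4       6    Yui    43
5       6    Cal   109
6       3    Uma   116
filter rows where driver in ['Hana', 'Yui', 'Uma', 'Cal']:
   riders driver  fare
0       1   Hana    78
4       6    Yui    43
5       6    Cal   109
6       3    Uma   116

86.5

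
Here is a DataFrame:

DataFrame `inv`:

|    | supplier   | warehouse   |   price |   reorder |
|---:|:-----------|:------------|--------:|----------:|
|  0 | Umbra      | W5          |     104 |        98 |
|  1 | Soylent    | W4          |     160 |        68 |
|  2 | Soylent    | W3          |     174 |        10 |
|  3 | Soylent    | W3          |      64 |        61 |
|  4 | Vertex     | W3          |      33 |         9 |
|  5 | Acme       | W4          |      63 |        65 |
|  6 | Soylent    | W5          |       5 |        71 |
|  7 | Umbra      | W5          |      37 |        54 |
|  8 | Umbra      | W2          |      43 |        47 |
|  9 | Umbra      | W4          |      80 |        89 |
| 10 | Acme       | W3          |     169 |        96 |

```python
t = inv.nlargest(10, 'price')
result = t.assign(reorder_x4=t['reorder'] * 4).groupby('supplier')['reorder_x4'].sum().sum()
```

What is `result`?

take 10 rows with largest price:
   supplier warehouse  price  reorder
2   Soylent        W3    174       10
10     Acme        W3    169       96
1   Soylent        W4    160       68
0     Umbra        W5    104       98
9     Umbra        W4     80       89
3   Soylent        W3     64       61
5      Acme        W4     63       65
8     Umbra        W2     43       47
7     Umbra        W5     37       54
4    Vertex        W3     33        9
add column reorder_x4 = t['reorder'] * 4:
   supplier warehouse  price  reorder  reorder_x4
2   Soylent        W3    174       10          40
10     Acme        W3    169       96         384
1   Soylent        W4    160       68         272
0     Umbra        W5    104       98         392
9     Umbra        W4     80       89         356
3   Soylent        W3     64       61         244
5      Acme        W4     63       65         260
8     Umbra        W2     43       47         188
7     Umbra        W5     37       54         216
4    Vertex        W3     33        9          36
group by supplier, sum of reorder_x4:
supplier
Acme        644
Soylent     556
Umbra      1152
Vertex       36
Name: reorder_x4, dtype: int64
Hence 2388.

2388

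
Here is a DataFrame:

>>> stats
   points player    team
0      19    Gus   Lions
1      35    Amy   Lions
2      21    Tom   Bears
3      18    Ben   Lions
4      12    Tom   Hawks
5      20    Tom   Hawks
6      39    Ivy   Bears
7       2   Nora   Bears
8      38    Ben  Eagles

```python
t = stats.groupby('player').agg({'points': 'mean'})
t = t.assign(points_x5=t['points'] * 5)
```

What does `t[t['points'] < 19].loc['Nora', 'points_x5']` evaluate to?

group by player, mean of points:
           points
player           
Amy     35.000000
Ben     28.000000
Gus     19.000000
Ivy     39.000000
Nora     2.000000
Tom     17.666667
add column points_x5 = t['points'] * 5:
           points   points_x5
player                       
Amy     35.000000  175.000000
Ben     28.000000  140.000000
Gus     19.000000   95.000000
Ivy     39.000000  195.000000
Nora     2.000000   10.000000
Tom     17.666667   88.333333
filter rows where points < 19:
           points  points_x5
player                      
Nora     2.000000  10.000000
Tom     17.666667  88.333333
So loc['Nora', 'points_x5'] = 10.0.

10.0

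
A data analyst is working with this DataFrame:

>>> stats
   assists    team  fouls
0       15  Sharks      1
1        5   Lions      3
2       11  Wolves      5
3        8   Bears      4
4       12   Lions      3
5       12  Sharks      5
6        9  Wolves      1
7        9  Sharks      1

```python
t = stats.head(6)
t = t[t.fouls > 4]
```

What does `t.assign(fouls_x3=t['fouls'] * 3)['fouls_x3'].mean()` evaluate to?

take first 6 rows:
   assists    team  fouls
0       15  Sharks      1
1        5   Lions      3
2       11  Wolves      5
3        8   Bears      4
4       12   Lions      3
5       12  Sharks      5
filter rows where fouls > 4:
   assists    team  fouls
2       11  Wolves      5
5       12  Sharks      5
add column fouls_x3 = t['fouls'] * 3:
   assists    team  fouls  fouls_x3
2       11  Wolves      5        15
5       12  Sharks      5        15
Hence 15.0.

15.0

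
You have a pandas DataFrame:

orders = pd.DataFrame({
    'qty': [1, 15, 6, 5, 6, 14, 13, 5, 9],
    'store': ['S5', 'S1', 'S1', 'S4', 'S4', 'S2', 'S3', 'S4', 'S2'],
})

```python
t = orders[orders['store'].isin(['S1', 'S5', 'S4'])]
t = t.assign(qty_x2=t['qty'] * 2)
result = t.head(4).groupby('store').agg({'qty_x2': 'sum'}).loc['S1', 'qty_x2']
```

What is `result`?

filter rows where store in ['S1', 'S5', 'S4']:
   qty store
0    1    S5
1   15    S1
2    6    S1
3    5    S4
4    6    S4
7    5    S4
add column qty_x2 = t['qty'] * 2:
   qty store  qty_x2
0    1    S5       2
1   15    S1      30
2    6    S1      12
3    5    S4      10
4    6    S4      12
7    5    S4      10
take first 4 rows:
   qty store  qty_x2
0    1    S5       2
1   15    S1      30
2    6    S1      12
3    5    S4      10
group by store, sum of qty_x2:
       qty_x2
store        
S1         42
S4         10
S5          2
The value at row 'S1', column 'qty_x2' is 42.

42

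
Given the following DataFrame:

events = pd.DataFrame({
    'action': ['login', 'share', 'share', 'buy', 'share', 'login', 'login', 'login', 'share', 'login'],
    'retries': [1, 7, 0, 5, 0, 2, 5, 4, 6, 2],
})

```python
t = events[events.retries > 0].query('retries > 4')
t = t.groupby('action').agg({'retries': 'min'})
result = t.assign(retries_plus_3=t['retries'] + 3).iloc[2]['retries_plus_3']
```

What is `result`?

9

filter rows where retries > 0:
  action  retries
0  login        1
1  share        7
3    buy        5
5  login        2
6  login        5
7  login        4
8  share        6
9  login        2
filter rows where retries > 4:
  action  retries
1  share        7
3    buy        5
6  login        5
8  share        6
group by action, min of retries:
        retries
action         
buy           5
login         5
share         6
add column retries_plus_3 = t['retries'] + 3:
        retries  retries_plus_3
action                         
buy           5               8
login         5               8
share         6               9
Reading off the value at position 2, column 'retries_plus_3', we get 9.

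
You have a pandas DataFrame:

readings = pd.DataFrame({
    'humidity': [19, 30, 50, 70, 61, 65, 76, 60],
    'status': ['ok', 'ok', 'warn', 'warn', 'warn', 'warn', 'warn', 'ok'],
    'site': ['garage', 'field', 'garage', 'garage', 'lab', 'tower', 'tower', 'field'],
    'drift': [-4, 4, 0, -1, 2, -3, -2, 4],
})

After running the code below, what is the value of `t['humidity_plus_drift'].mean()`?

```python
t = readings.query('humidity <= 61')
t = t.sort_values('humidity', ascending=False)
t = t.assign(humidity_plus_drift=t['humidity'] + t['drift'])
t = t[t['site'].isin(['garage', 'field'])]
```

40.75

filter rows where humidity <= 61:
   humidity status    site  drift
0        19     ok  garage     -4
1        30     ok   field      4
2        50   warn  garage      0
4        61   warn     lab      2
7        60     ok   field      4
sort by humidity descending:
   humidity status    site  drift
4        61   warn     lab      2
7        60     ok   field      4
2        50   warn  garage      0
1        30     ok   field      4
0        19     ok  garage     -4
add column humidity_plus_drift = t['humidity'] + t['drift']:
   humidity status    site  drift  humidity_plus_drift
4        61   warn     lab      2                   63
7        60     ok   field      4                   64
2        50   warn  garage      0                   50
1        30     ok   field      4                   34
0        19     ok  garage     -4                   15
filter rows where site in ['garage', 'field']:
   humidity status    site  drift  humidity_plus_drift
7        60     ok   field      4                   64
2        50   warn  garage      0                   50
1        30     ok   field      4                   34
0        19     ok  garage     -4                   15
mean of column 'humidity_plus_drift' → 40.75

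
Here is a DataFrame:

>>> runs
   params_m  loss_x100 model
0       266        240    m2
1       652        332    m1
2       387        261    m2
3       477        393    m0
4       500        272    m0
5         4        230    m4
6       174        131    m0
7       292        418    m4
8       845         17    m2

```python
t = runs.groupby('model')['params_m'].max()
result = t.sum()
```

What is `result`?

group by model, max of params_m:
model
m0    500
m1    652
m2    845
m4    292
Name: params_m, dtype: int64
Reading off the sum of the resulting series, we get 2289.

2289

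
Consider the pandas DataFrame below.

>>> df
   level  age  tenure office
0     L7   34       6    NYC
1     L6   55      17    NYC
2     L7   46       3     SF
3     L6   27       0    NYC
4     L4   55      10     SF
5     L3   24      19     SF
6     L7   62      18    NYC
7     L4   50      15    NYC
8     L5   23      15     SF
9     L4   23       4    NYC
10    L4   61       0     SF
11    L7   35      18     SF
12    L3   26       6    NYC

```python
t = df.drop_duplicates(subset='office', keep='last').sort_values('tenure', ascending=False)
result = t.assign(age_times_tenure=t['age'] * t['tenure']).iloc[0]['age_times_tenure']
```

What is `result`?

drop duplicate office (keep=last):
   level  age  tenure office
11    L7   35      18     SF
12    L3   26       6    NYC
sort by tenure descending:
   level  age  tenure office
11    L7   35      18     SF
12    L3   26       6    NYC
add column age_times_tenure = t['age'] * t['tenure']:
   level  age  tenure office  age_times_tenure
11    L7   35      18     SF               630
12    L3   26       6    NYC               156
So iloc[0]['age_times_tenure'] = 630.

630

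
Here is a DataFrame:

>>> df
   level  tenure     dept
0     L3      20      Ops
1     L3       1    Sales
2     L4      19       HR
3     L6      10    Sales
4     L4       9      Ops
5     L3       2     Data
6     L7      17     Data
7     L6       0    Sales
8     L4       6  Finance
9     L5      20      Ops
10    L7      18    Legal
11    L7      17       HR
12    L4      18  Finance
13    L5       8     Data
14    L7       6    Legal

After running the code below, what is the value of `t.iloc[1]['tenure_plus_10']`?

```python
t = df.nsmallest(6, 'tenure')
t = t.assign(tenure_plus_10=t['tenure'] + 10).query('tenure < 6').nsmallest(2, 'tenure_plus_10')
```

take 6 rows with smallest tenure:
   level  tenure     dept
7     L6       0    Sales
1     L3       1    Sales
5     L3       2     Data
8     L4       6  Finance
14    L7       6    Legal
13    L5       8     Data
add column tenure_plus_10 = t['tenure'] + 10:
   level  tenure     dept  tenure_plus_10
7     L6       0    Sales              10
1     L3       1    Sales              11
5     L3       2     Data              12
8     L4       6  Finance              16
14    L7       6    Legal              16
13    L5       8     Data              18
filter rows where tenure < 6:
  level  tenure   dept  tenure_plus_10
7    L6       0  Sales              10
1    L3       1  Sales              11
5    L3       2   Data              12
take 2 rows with smallest tenure_plus_10:
  level  tenure   dept  tenure_plus_10
7    L6       0  Sales              10
1    L3       1  Sales              11
Taking the value at position 1, column 'tenure_plus_10' gives 11.

11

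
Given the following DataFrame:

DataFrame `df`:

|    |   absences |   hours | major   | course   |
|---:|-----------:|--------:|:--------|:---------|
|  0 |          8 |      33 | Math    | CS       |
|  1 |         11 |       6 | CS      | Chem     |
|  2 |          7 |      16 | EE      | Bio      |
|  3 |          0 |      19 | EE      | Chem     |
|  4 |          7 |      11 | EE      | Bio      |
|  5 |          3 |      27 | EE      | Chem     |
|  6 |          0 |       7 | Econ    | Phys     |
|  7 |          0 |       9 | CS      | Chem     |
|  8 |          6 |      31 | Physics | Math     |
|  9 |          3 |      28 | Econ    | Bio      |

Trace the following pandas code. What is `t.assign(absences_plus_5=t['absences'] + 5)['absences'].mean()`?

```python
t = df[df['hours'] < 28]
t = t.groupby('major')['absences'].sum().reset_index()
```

9.33333333333

filter rows where hours < 28:
   absences  hours major course
1        11      6    CS   Chem
2         7     16    EE    Bio
3         0     19    EE   Chem
4         7     11    EE    Bio
5         3     27    EE   Chem
6         0      7  Econ   Phys
7         0      9    CS   Chem
group by major, sum of absences:
major
CS      11
EE      17
Econ     0
Name: absences, dtype: int64
reset_index():
  major  absences
0    CS        11
1    EE        17
2  Econ         0
add column absences_plus_5 = t['absences'] + 5:
  major  absences  absences_plus_5
0    CS        11               16
1    EE        17               22
2  Econ         0                5
Hence 9.33333333333.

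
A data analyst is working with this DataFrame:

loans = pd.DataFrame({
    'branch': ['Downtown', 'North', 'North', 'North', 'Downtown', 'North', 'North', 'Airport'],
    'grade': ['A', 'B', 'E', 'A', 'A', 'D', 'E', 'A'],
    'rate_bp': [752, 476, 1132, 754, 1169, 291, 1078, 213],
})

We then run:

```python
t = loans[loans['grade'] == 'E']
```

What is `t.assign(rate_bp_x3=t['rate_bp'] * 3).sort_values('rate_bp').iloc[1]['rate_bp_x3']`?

filter rows where grade == 'E':
  branch grade  rate_bp
2  North     E     1132
6  North     E     1078
add column rate_bp_x3 = t['rate_bp'] * 3:
  branch grade  rate_bp  rate_bp_x3
2  North     E     1132        3396
6  North     E     1078        3234
sort by rate_bp:
  branch grade  rate_bp  rate_bp_x3
6  North     E     1078        3234
2  North     E     1132        3396
Reading off the value at position 1, column 'rate_bp_x3', we get 3396.

3396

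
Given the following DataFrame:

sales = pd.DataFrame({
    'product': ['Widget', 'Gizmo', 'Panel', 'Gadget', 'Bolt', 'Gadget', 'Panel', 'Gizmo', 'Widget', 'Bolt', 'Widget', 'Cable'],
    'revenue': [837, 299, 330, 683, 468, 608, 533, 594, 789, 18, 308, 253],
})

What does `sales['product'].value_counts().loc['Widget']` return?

value_counts of product:
product
Widget    3
Gizmo     2
Panel     2
Gadget    2
Bolt      2
Cable     1
Name: count, dtype: int64
value at index 'Widget' → 3

3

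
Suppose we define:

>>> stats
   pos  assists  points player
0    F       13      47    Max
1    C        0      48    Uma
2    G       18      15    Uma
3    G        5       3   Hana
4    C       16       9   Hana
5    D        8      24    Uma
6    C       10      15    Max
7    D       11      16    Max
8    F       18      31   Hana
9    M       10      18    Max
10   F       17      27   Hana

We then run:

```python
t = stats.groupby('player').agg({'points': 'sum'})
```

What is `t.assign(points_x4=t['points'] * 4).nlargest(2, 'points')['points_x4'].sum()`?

group by player, sum of points:
        points
player        
Hana        70
Max         96
Uma         87
add column points_x4 = t['points'] * 4:
        points  points_x4
player                   
Hana        70        280
Max         96        384
Uma         87        348
take 2 rows with largest points:
        points  points_x4
player                   
Max         96        384
Uma         87        348

732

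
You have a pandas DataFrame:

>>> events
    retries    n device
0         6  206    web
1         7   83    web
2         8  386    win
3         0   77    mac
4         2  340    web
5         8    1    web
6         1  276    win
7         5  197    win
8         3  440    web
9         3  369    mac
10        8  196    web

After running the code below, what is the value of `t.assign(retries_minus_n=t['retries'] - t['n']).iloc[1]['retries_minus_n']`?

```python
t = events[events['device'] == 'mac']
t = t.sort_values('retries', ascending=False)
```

filter rows where device == 'mac':
   retries    n device
3        0   77    mac
9        3  369    mac
sort by retries descending:
   retries    n device
9        3  369    mac
3        0   77    mac
add column retries_minus_n = t['retries'] - t['n']:
   retries    n device  retries_minus_n
9        3  369    mac             -366
3        0   77    mac              -77

-77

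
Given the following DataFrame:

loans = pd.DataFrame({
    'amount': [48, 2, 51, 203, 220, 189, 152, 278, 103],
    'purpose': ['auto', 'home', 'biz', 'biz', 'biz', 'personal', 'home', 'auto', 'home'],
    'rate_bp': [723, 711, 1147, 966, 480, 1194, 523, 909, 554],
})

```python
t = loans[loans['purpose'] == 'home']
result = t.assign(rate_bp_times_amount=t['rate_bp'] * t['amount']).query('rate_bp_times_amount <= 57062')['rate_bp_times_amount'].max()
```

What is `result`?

filter rows where purpose == 'home':
   amount purpose  rate_bp
1       2    home      711
6     152    home      523
8     103    home      554
add column rate_bp_times_amount = t['rate_bp'] * t['amount']:
   amount purpose  rate_bp  rate_bp_times_amount
1       2    home      711                  1422
6     152    home      523                 79496
8     103    home      554                 57062
filter rows where rate_bp_times_amount <= 57062:
   amount purpose  rate_bp  rate_bp_times_amount
1       2    home      711                  1422
8     103    home      554                 57062
So max() = 57062.

57062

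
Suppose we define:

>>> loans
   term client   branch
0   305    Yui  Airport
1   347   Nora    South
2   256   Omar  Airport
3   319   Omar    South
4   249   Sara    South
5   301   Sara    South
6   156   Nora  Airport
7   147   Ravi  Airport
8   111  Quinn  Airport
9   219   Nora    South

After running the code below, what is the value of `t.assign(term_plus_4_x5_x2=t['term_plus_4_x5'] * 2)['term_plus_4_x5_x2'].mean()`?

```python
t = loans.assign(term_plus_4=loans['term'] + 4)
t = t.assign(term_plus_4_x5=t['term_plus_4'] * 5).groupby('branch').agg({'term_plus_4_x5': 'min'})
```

add column term_plus_4 = loans['term'] + 4:
   term client   branch  term_plus_4
0   305    Yui  Airport          309
1   347   Nora    South          351
2   256   Omar  Airport          260
3   319   Omar    South          323
4   249   Sara    South          253
5   301   Sara    South          305
6   156   Nora  Airport          160
7   147   Ravi  Airport          151
8   111  Quinn  Airport          115
9   219   Nora    South          223
add column term_plus_4_x5 = t['term_plus_4'] * 5:
   term client   branch  term_plus_4  term_plus_4_x5
0   305    Yui  Airport          309            1545
1   347   Nora    South          351            1755
2   256   Omar  Airport          260            1300
3   319   Omar    South          323            1615
4   249   Sara    South          253            1265
5   301   Sara    South          305            1525
6   156   Nora  Airport          160             800
7   147   Ravi  Airport          151             755
8   111  Quinn  Airport          115             575
9   219   Nora    South          223            1115
group by branch, min of term_plus_4_x5:
         term_plus_4_x5
branch                 
Airport             575
South              1115
add column term_plus_4_x5_x2 = t['term_plus_4_x5'] * 2:
         term_plus_4_x5  term_plus_4_x5_x2
branch                                    
Airport             575               1150
South              1115               2230

1690.0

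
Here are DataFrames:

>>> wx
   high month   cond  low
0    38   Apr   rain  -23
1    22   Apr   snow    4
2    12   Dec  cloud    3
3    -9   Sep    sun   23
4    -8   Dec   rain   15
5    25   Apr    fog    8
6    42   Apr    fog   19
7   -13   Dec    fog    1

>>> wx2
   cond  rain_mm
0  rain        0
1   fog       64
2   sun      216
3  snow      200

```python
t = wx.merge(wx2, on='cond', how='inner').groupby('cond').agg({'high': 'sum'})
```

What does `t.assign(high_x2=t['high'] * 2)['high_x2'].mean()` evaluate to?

merge on 'cond' (how='inner') → 7 rows:
   high month  cond  low  rain_mm
0    38   Apr  rain  -23        0
1    22   Apr  snow    4      200
2    -9   Sep   sun   23      216
3    -8   Dec  rain   15        0
4    25   Apr   fog    8       64
5    42   Apr   fog   19       64
6   -13   Dec   fog    1       64
group by cond, sum of high:
      high
cond      
fog     54
rain    30
snow    22
sun     -9
add column high_x2 = t['high'] * 2:
      high  high_x2
cond               
fog     54      108
rain    30       60
snow    22       44
sun     -9      -18
mean of column 'high_x2' → 48.5

48.5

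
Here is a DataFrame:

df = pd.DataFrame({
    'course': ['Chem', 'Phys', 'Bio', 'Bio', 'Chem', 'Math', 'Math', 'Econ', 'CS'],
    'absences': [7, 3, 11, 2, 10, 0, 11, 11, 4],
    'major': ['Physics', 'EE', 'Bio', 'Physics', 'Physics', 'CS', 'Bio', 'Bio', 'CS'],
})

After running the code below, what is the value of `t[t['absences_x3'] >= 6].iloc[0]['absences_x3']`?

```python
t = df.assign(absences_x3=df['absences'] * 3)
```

21

add column absences_x3 = df['absences'] * 3:
  course  absences    major  absences_x3
0   Chem         7  Physics           21
1   Phys         3       EE            9
2    Bio        11      Bio           33
3    Bio         2  Physics            6
4   Chem        10  Physics           30
5   Math         0       CS            0
6   Math        11      Bio           33
7   Econ        11      Bio           33
8     CS         4       CS           12
filter rows where absences_x3 >= 6:
  course  absences    major  absences_x3
0   Chem         7  Physics           21
1   Phys         3       EE            9
2    Bio        11      Bio           33
3    Bio         2  Physics            6
4   Chem        10  Physics           30
6   Math        11      Bio           33
7   Econ        11      Bio           33
8     CS         4       CS           12
Taking the value at position 0, column 'absences_x3' gives 21.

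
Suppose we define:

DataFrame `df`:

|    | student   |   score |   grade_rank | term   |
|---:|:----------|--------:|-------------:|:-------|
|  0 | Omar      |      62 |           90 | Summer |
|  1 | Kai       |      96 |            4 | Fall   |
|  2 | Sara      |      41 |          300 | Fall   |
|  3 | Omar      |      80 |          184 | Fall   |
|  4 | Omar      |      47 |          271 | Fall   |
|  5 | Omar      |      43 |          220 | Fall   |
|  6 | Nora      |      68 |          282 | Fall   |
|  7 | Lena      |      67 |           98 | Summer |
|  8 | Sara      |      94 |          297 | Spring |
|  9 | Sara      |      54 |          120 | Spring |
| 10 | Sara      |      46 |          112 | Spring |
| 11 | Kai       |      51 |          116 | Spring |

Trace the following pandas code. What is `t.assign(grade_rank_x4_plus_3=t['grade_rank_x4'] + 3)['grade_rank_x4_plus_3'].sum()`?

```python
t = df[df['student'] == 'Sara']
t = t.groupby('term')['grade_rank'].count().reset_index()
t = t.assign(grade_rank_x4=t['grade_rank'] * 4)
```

22

filter rows where student == 'Sara':
   student  score  grade_rank    term
2     Sara     41         300    Fall
8     Sara     94         297  Spring
9     Sara     54         120  Spring
10    Sara     46         112  Spring
group by term, count of grade_rank:
term
Fall      1
Spring    3
Name: grade_rank, dtype: int64
reset_index():
     term  grade_rank
0    Fall           1
1  Spring           3
add column grade_rank_x4 = t['grade_rank'] * 4:
     term  grade_rank  grade_rank_x4
0    Fall           1              4
1  Spring           3             12
add column grade_rank_x4_plus_3 = t['grade_rank_x4'] + 3:
     term  grade_rank  grade_rank_x4  grade_rank_x4_plus_3
0    Fall           1              4                     7
1  Spring           3             12                    15
So sum() = 22.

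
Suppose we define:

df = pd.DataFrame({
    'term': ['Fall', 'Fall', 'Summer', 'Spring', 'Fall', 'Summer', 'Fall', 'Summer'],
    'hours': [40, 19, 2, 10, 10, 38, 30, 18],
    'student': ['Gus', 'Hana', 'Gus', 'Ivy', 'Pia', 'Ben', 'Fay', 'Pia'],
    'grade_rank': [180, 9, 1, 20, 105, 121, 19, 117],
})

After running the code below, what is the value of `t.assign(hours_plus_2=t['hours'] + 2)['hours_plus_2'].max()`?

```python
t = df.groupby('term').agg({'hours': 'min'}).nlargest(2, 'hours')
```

12

group by term, min of hours:
        hours
term         
Fall       10
Spring     10
Summer      2
take 2 rows with largest hours:
        hours
term         
Fall       10
Spring     10
add column hours_plus_2 = t['hours'] + 2:
        hours  hours_plus_2
term                       
Fall       10            12
Spring     10            12
Taking the max of column 'hours_plus_2' gives 12.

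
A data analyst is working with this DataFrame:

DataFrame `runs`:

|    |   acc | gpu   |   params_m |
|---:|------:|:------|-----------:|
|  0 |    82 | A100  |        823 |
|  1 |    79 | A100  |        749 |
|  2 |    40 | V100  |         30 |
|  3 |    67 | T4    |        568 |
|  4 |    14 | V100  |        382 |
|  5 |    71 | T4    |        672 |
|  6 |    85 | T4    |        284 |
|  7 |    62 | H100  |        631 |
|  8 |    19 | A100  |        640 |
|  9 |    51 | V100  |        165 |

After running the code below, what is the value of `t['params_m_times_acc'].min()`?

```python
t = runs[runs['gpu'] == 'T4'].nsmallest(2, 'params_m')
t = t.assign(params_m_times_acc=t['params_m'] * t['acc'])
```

filter rows where gpu == 'T4':
   acc gpu  params_m
3   67  T4       568
5   71  T4       672
6   85  T4       284
take 2 rows with smallest params_m:
   acc gpu  params_m
6   85  T4       284
3   67  T4       568
add column params_m_times_acc = t['params_m'] * t['acc']:
   acc gpu  params_m  params_m_times_acc
6   85  T4       284               24140
3   67  T4       568               38056
Then the min of column 'params_m_times_acc': 24140

24140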